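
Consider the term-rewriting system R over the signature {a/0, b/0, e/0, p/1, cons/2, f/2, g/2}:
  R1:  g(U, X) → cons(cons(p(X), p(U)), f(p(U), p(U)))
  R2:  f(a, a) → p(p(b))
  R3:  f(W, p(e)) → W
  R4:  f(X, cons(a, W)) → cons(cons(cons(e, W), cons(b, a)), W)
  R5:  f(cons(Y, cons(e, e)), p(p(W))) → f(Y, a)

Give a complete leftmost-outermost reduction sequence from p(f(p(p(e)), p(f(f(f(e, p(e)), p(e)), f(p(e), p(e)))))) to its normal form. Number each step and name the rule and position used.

p(p(p(e)))

1. p(f(p(p(e)), p(f(f(f(e, p(e)), p(e)), f(p(e), p(e))))))  →  p(f(p(p(e)), p(f(f(e, p(e)), f(p(e), p(e))))))   [R3 at 1.2.1.1]
2. p(f(p(p(e)), p(f(f(e, p(e)), f(p(e), p(e))))))  →  p(f(p(p(e)), p(f(e, f(p(e), p(e))))))   [R3 at 1.2.1.1]
3. p(f(p(p(e)), p(f(e, f(p(e), p(e))))))  →  p(f(p(p(e)), p(f(e, p(e)))))   [R3 at 1.2.1.2]
4. p(f(p(p(e)), p(f(e, p(e)))))  →  p(f(p(p(e)), p(e)))   [R3 at 1.2.1]
5. p(f(p(p(e)), p(e)))  →  p(p(p(e)))   [R3 at 1]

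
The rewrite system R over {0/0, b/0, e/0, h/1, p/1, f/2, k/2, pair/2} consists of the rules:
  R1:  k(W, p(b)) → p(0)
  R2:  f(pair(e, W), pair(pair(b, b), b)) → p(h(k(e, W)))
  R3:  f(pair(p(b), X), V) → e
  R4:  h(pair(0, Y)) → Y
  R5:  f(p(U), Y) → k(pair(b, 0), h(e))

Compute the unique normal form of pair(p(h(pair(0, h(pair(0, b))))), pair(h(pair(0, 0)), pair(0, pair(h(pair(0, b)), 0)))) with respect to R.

1. pair(p(h(pair(0, h(pair(0, b))))), pair(h(pair(0, 0)), pair(0, pair(h(pair(0, b)), 0))))  →  pair(p(h(pair(0, b))), pair(h(pair(0, 0)), pair(0, pair(h(pair(0, b)), 0))))   [R4 at 1.1]
2. pair(p(h(pair(0, b))), pair(h(pair(0, 0)), pair(0, pair(h(pair(0, b)), 0))))  →  pair(p(b), pair(h(pair(0, 0)), pair(0, pair(h(pair(0, b)), 0))))   [R4 at 1.1]
3. pair(p(b), pair(h(pair(0, 0)), pair(0, pair(h(pair(0, b)), 0))))  →  pair(p(b), pair(0, pair(0, pair(h(pair(0, b)), 0))))   [R4 at 2.1]
4. pair(p(b), pair(0, pair(0, pair(h(pair(0, b)), 0))))  →  pair(p(b), pair(0, pair(0, pair(b, 0))))   [R4 at 2.2.2.1]

pair(p(b), pair(0, pair(0, pair(b, 0))))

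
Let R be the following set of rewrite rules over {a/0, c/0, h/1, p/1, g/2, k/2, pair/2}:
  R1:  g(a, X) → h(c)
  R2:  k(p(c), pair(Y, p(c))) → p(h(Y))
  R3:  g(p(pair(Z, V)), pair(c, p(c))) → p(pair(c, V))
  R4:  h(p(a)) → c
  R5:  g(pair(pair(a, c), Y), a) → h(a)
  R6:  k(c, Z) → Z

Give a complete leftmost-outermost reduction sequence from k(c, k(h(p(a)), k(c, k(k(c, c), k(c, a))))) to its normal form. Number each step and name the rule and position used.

a

1. k(c, k(h(p(a)), k(c, k(k(c, c), k(c, a)))))  →  k(h(p(a)), k(c, k(k(c, c), k(c, a))))   [R6 at ε]
2. k(h(p(a)), k(c, k(k(c, c), k(c, a))))  →  k(c, k(c, k(k(c, c), k(c, a))))   [R4 at 1]
3. k(c, k(c, k(k(c, c), k(c, a))))  →  k(c, k(k(c, c), k(c, a)))   [R6 at ε]
4. k(c, k(k(c, c), k(c, a)))  →  k(k(c, c), k(c, a))   [R6 at ε]
5. k(k(c, c), k(c, a))  →  k(c, k(c, a))   [R6 at 1]
6. k(c, k(c, a))  →  k(c, a)   [R6 at ε]
7. k(c, a)  →  a   [R6 at ε]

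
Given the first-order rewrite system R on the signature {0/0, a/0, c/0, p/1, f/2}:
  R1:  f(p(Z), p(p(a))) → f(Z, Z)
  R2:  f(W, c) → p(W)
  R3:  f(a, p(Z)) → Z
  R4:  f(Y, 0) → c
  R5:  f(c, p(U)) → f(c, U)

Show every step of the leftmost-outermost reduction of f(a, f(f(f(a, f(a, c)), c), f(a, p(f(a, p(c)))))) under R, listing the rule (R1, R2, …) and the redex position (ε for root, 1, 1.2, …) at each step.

p(a)

1. f(a, f(f(f(a, f(a, c)), c), f(a, p(f(a, p(c))))))  →  f(a, f(p(f(a, f(a, c))), f(a, p(f(a, p(c))))))   [R2 at 2.1]
2. f(a, f(p(f(a, f(a, c))), f(a, p(f(a, p(c))))))  →  f(a, f(p(f(a, p(a))), f(a, p(f(a, p(c))))))   [R2 at 2.1.1.2]
3. f(a, f(p(f(a, p(a))), f(a, p(f(a, p(c))))))  →  f(a, f(p(a), f(a, p(f(a, p(c))))))   [R3 at 2.1.1]
4. f(a, f(p(a), f(a, p(f(a, p(c))))))  →  f(a, f(p(a), f(a, p(c))))   [R3 at 2.2]
5. f(a, f(p(a), f(a, p(c))))  →  f(a, f(p(a), c))   [R3 at 2.2]
6. f(a, f(p(a), c))  →  f(a, p(p(a)))   [R2 at 2]
7. f(a, p(p(a)))  →  p(a)   [R3 at ε]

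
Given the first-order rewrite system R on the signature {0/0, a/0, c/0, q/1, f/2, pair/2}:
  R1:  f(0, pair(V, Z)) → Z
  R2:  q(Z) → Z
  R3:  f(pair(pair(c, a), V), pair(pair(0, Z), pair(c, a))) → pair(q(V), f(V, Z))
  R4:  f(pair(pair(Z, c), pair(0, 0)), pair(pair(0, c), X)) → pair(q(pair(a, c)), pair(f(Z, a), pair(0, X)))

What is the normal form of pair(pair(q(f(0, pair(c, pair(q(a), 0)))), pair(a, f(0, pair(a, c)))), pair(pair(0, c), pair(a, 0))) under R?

1. pair(pair(q(f(0, pair(c, pair(q(a), 0)))), pair(a, f(0, pair(a, c)))), pair(pair(0, c), pair(a, 0)))  →  pair(pair(f(0, pair(c, pair(q(a), 0))), pair(a, f(0, pair(a, c)))), pair(pair(0, c), pair(a, 0)))   [R2 at 1.1]
2. pair(pair(f(0, pair(c, pair(q(a), 0))), pair(a, f(0, pair(a, c)))), pair(pair(0, c), pair(a, 0)))  →  pair(pair(pair(q(a), 0), pair(a, f(0, pair(a, c)))), pair(pair(0, c), pair(a, 0)))   [R1 at 1.1]
3. pair(pair(pair(q(a), 0), pair(a, f(0, pair(a, c)))), pair(pair(0, c), pair(a, 0)))  →  pair(pair(pair(a, 0), pair(a, f(0, pair(a, c)))), pair(pair(0, c), pair(a, 0)))   [R2 at 1.1.1]
4. pair(pair(pair(a, 0), pair(a, f(0, pair(a, c)))), pair(pair(0, c), pair(a, 0)))  →  pair(pair(pair(a, 0), pair(a, c)), pair(pair(0, c), pair(a, 0)))   [R1 at 1.2.2]

pair(pair(pair(a, 0), pair(a, c)), pair(pair(0, c), pair(a, 0)))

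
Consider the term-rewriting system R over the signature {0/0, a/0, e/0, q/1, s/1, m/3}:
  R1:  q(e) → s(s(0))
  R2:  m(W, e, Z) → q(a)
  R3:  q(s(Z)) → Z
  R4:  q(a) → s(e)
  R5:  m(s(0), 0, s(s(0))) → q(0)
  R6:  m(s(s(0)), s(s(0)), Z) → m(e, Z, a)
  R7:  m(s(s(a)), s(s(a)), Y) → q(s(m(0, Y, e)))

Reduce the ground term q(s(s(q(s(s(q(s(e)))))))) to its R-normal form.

s(s(e))

1. q(s(s(q(s(s(q(s(e))))))))  →  s(q(s(s(q(s(e))))))   [R3 at ε]
2. s(q(s(s(q(s(e))))))  →  s(s(q(s(e))))   [R3 at 1]
3. s(s(q(s(e))))  →  s(s(e))   [R3 at 1.1]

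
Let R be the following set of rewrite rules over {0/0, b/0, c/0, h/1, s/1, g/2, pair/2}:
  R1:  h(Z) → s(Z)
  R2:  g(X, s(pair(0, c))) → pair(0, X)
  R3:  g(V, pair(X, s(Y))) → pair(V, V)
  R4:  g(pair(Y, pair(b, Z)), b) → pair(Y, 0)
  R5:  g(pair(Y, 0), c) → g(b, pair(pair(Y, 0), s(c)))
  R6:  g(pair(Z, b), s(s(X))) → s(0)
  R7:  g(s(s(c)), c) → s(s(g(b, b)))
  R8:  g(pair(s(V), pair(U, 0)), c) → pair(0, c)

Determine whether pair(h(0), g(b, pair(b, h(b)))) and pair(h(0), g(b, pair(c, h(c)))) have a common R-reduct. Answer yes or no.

Reduce t₁ = pair(h(0), g(b, pair(b, h(b)))):
1. pair(h(0), g(b, pair(b, h(b))))  →  pair(s(0), g(b, pair(b, h(b))))   [R1 at 1]
2. pair(s(0), g(b, pair(b, h(b))))  →  pair(s(0), g(b, pair(b, s(b))))   [R1 at 2.2.2]
3. pair(s(0), g(b, pair(b, s(b))))  →  pair(s(0), pair(b, b))   [R3 at 2]

Reduce t₂ = pair(h(0), g(b, pair(c, h(c)))):
1. pair(h(0), g(b, pair(c, h(c))))  →  pair(s(0), g(b, pair(c, h(c))))   [R1 at 1]
2. pair(s(0), g(b, pair(c, h(c))))  →  pair(s(0), g(b, pair(c, s(c))))   [R1 at 2.2.2]
3. pair(s(0), g(b, pair(c, s(c))))  →  pair(s(0), pair(b, b))   [R3 at 2]

yes — NF(t₁) = pair(s(0), pair(b, b)), NF(t₂) = pair(s(0), pair(b, b))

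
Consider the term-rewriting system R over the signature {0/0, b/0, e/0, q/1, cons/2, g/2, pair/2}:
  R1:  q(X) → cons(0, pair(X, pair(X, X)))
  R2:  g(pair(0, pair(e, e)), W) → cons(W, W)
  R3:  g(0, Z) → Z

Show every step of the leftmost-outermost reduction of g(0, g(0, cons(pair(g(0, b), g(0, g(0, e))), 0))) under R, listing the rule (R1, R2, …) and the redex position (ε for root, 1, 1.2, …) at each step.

cons(pair(b, e), 0)

1. g(0, g(0, cons(pair(g(0, b), g(0, g(0, e))), 0)))  →  g(0, cons(pair(g(0, b), g(0, g(0, e))), 0))   [R3 at ε]
2. g(0, cons(pair(g(0, b), g(0, g(0, e))), 0))  →  cons(pair(g(0, b), g(0, g(0, e))), 0)   [R3 at ε]
3. cons(pair(g(0, b), g(0, g(0, e))), 0)  →  cons(pair(b, g(0, g(0, e))), 0)   [R3 at 1.1]
4. cons(pair(b, g(0, g(0, e))), 0)  →  cons(pair(b, g(0, e)), 0)   [R3 at 1.2]
5. cons(pair(b, g(0, e)), 0)  →  cons(pair(b, e), 0)   [R3 at 1.2]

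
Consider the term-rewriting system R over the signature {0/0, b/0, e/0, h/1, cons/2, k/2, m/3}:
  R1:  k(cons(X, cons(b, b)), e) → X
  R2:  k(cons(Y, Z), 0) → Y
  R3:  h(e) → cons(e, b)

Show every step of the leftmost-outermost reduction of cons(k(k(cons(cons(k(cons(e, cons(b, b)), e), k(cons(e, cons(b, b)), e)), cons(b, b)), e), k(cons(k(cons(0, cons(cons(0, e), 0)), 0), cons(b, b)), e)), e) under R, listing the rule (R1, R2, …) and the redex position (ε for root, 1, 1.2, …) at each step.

cons(e, e)

1. cons(k(k(cons(cons(k(cons(e, cons(b, b)), e), k(cons(e, cons(b, b)), e)), cons(b, b)), e), k(cons(k(cons(0, cons(cons(0, e), 0)), 0), cons(b, b)), e)), e)  →  cons(k(cons(k(cons(e, cons(b, b)), e), k(cons(e, cons(b, b)), e)), k(cons(k(cons(0, cons(cons(0, e), 0)), 0), cons(b, b)), e)), e)   [R1 at 1.1]
2. cons(k(cons(k(cons(e, cons(b, b)), e), k(cons(e, cons(b, b)), e)), k(cons(k(cons(0, cons(cons(0, e), 0)), 0), cons(b, b)), e)), e)  →  cons(k(cons(e, k(cons(e, cons(b, b)), e)), k(cons(k(cons(0, cons(cons(0, e), 0)), 0), cons(b, b)), e)), e)   [R1 at 1.1.1]
3. cons(k(cons(e, k(cons(e, cons(b, b)), e)), k(cons(k(cons(0, cons(cons(0, e), 0)), 0), cons(b, b)), e)), e)  →  cons(k(cons(e, e), k(cons(k(cons(0, cons(cons(0, e), 0)), 0), cons(b, b)), e)), e)   [R1 at 1.1.2]
4. cons(k(cons(e, e), k(cons(k(cons(0, cons(cons(0, e), 0)), 0), cons(b, b)), e)), e)  →  cons(k(cons(e, e), k(cons(0, cons(cons(0, e), 0)), 0)), e)   [R1 at 1.2]
5. cons(k(cons(e, e), k(cons(0, cons(cons(0, e), 0)), 0)), e)  →  cons(k(cons(e, e), 0), e)   [R2 at 1.2]
6. cons(k(cons(e, e), 0), e)  →  cons(e, e)   [R2 at 1]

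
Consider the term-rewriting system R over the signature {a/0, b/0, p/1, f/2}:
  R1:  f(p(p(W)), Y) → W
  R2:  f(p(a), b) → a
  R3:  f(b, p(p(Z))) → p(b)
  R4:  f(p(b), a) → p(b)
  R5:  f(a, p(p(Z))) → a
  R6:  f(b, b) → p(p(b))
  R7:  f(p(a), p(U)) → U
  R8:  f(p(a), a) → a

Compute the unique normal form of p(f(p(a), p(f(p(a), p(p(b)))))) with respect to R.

p(p(b))

1. p(f(p(a), p(f(p(a), p(p(b))))))  →  p(f(p(a), p(p(b))))   [R7 at 1]
2. p(f(p(a), p(p(b))))  →  p(p(b))   [R7 at 1]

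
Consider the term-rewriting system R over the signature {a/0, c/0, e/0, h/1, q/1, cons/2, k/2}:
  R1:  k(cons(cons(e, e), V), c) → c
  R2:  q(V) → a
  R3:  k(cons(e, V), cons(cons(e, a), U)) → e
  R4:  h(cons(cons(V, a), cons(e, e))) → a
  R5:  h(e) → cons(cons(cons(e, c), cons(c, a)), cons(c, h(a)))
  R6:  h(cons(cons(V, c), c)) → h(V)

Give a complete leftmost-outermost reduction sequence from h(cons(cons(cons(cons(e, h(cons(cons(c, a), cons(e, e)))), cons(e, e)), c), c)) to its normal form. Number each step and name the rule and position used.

1. h(cons(cons(cons(cons(e, h(cons(cons(c, a), cons(e, e)))), cons(e, e)), c), c))  →  h(cons(cons(e, h(cons(cons(c, a), cons(e, e)))), cons(e, e)))   [R6 at ε]
2. h(cons(cons(e, h(cons(cons(c, a), cons(e, e)))), cons(e, e)))  →  h(cons(cons(e, a), cons(e, e)))   [R4 at 1.1.2]
3. h(cons(cons(e, a), cons(e, e)))  →  a   [R4 at ε]

a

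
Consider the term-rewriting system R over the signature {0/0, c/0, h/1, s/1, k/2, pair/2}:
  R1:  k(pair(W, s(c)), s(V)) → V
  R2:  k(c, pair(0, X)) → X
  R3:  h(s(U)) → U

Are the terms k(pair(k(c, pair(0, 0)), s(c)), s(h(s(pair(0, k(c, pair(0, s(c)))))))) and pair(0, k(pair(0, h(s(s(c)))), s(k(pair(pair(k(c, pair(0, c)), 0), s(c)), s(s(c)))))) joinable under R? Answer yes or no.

Reduce t₁ = k(pair(k(c, pair(0, 0)), s(c)), s(h(s(pair(0, k(c, pair(0, s(c)))))))):
1. k(pair(k(c, pair(0, 0)), s(c)), s(h(s(pair(0, k(c, pair(0, s(c))))))))  →  h(s(pair(0, k(c, pair(0, s(c))))))   [R1 at ε]
2. h(s(pair(0, k(c, pair(0, s(c))))))  →  pair(0, k(c, pair(0, s(c))))   [R3 at ε]
3. pair(0, k(c, pair(0, s(c))))  →  pair(0, s(c))   [R2 at 2]

Reduce t₂ = pair(0, k(pair(0, h(s(s(c)))), s(k(pair(pair(k(c, pair(0, c)), 0), s(c)), s(s(c)))))):
1. pair(0, k(pair(0, h(s(s(c)))), s(k(pair(pair(k(c, pair(0, c)), 0), s(c)), s(s(c))))))  →  pair(0, k(pair(0, s(c)), s(k(pair(pair(k(c, pair(0, c)), 0), s(c)), s(s(c))))))   [R3 at 2.1.2]
2. pair(0, k(pair(0, s(c)), s(k(pair(pair(k(c, pair(0, c)), 0), s(c)), s(s(c))))))  →  pair(0, k(pair(pair(k(c, pair(0, c)), 0), s(c)), s(s(c))))   [R1 at 2]
3. pair(0, k(pair(pair(k(c, pair(0, c)), 0), s(c)), s(s(c))))  →  pair(0, s(c))   [R1 at 2]

yes — NF(t₁) = pair(0, s(c)), NF(t₂) = pair(0, s(c))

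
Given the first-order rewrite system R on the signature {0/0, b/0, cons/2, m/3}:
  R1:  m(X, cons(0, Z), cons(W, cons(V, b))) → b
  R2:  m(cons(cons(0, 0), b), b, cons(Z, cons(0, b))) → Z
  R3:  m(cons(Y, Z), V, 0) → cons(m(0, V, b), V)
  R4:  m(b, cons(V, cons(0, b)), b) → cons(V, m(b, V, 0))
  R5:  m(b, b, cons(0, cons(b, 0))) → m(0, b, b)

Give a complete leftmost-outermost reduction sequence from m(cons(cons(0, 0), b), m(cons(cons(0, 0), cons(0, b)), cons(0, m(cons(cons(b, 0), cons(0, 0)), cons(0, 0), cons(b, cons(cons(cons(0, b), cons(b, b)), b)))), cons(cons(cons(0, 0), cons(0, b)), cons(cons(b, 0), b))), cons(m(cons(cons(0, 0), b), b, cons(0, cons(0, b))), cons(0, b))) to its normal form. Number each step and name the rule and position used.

0

1. m(cons(cons(0, 0), b), m(cons(cons(0, 0), cons(0, b)), cons(0, m(cons(cons(b, 0), cons(0, 0)), cons(0, 0), cons(b, cons(cons(cons(0, b), cons(b, b)), b)))), cons(cons(cons(0, 0), cons(0, b)), cons(cons(b, 0), b))), cons(m(cons(cons(0, 0), b), b, cons(0, cons(0, b))), cons(0, b)))  →  m(cons(cons(0, 0), b), b, cons(m(cons(cons(0, 0), b), b, cons(0, cons(0, b))), cons(0, b)))   [R1 at 2]
2. m(cons(cons(0, 0), b), b, cons(m(cons(cons(0, 0), b), b, cons(0, cons(0, b))), cons(0, b)))  →  m(cons(cons(0, 0), b), b, cons(0, cons(0, b)))   [R2 at ε]
3. m(cons(cons(0, 0), b), b, cons(0, cons(0, b)))  →  0   [R2 at ε]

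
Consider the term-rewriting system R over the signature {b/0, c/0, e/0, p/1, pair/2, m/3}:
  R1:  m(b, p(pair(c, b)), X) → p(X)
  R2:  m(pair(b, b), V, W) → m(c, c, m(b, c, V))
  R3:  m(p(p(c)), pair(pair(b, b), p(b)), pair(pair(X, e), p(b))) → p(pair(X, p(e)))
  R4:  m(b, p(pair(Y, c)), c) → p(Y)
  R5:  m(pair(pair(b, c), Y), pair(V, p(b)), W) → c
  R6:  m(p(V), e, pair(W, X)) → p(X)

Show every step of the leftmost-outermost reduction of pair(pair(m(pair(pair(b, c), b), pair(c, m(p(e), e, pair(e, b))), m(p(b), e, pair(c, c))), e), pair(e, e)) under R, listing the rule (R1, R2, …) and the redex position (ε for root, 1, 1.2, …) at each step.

pair(pair(c, e), pair(e, e))

1. pair(pair(m(pair(pair(b, c), b), pair(c, m(p(e), e, pair(e, b))), m(p(b), e, pair(c, c))), e), pair(e, e))  →  pair(pair(m(pair(pair(b, c), b), pair(c, p(b)), m(p(b), e, pair(c, c))), e), pair(e, e))   [R6 at 1.1.2.2]
2. pair(pair(m(pair(pair(b, c), b), pair(c, p(b)), m(p(b), e, pair(c, c))), e), pair(e, e))  →  pair(pair(c, e), pair(e, e))   [R5 at 1.1]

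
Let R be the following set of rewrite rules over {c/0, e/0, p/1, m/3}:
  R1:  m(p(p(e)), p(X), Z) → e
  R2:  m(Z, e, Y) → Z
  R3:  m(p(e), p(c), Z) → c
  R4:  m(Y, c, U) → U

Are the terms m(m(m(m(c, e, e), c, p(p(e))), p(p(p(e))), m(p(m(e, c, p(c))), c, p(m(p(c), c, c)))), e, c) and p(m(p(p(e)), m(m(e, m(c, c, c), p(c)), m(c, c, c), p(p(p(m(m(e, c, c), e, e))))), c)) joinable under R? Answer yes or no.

Reduce t₁ = m(m(m(m(c, e, e), c, p(p(e))), p(p(p(e))), m(p(m(e, c, p(c))), c, p(m(p(c), c, c)))), e, c):
1. m(m(m(m(c, e, e), c, p(p(e))), p(p(p(e))), m(p(m(e, c, p(c))), c, p(m(p(c), c, c)))), e, c)  →  m(m(m(c, e, e), c, p(p(e))), p(p(p(e))), m(p(m(e, c, p(c))), c, p(m(p(c), c, c))))   [R2 at ε]
2. m(m(m(c, e, e), c, p(p(e))), p(p(p(e))), m(p(m(e, c, p(c))), c, p(m(p(c), c, c))))  →  m(p(p(e)), p(p(p(e))), m(p(m(e, c, p(c))), c, p(m(p(c), c, c))))   [R4 at 1]
3. m(p(p(e)), p(p(p(e))), m(p(m(e, c, p(c))), c, p(m(p(c), c, c))))  →  e   [R1 at ε]

Reduce t₂ = p(m(p(p(e)), m(m(e, m(c, c, c), p(c)), m(c, c, c), p(p(p(m(m(e, c, c), e, e))))), c)):
1. p(m(p(p(e)), m(m(e, m(c, c, c), p(c)), m(c, c, c), p(p(p(m(m(e, c, c), e, e))))), c))  →  p(m(p(p(e)), m(m(e, c, p(c)), m(c, c, c), p(p(p(m(m(e, c, c), e, e))))), c))   [R4 at 1.2.1.2]
2. p(m(p(p(e)), m(m(e, c, p(c)), m(c, c, c), p(p(p(m(m(e, c, c), e, e))))), c))  →  p(m(p(p(e)), m(p(c), m(c, c, c), p(p(p(m(m(e, c, c), e, e))))), c))   [R4 at 1.2.1]
3. p(m(p(p(e)), m(p(c), m(c, c, c), p(p(p(m(m(e, c, c), e, e))))), c))  →  p(m(p(p(e)), m(p(c), c, p(p(p(m(m(e, c, c), e, e))))), c))   [R4 at 1.2.2]
4. p(m(p(p(e)), m(p(c), c, p(p(p(m(m(e, c, c), e, e))))), c))  →  p(m(p(p(e)), p(p(p(m(m(e, c, c), e, e)))), c))   [R4 at 1.2]
5. p(m(p(p(e)), p(p(p(m(m(e, c, c), e, e)))), c))  →  p(e)   [R1 at 1]

no — NF(t₁) = e, NF(t₂) = p(e)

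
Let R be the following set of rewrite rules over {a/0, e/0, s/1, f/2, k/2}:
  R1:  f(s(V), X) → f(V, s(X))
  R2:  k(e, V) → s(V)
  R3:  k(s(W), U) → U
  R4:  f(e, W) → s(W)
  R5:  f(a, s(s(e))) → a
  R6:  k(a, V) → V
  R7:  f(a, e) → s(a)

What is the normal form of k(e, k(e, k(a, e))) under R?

1. k(e, k(e, k(a, e)))  →  s(k(e, k(a, e)))   [R2 at ε]
2. s(k(e, k(a, e)))  →  s(s(k(a, e)))   [R2 at 1]
3. s(s(k(a, e)))  →  s(s(e))   [R6 at 1.1]

s(s(e))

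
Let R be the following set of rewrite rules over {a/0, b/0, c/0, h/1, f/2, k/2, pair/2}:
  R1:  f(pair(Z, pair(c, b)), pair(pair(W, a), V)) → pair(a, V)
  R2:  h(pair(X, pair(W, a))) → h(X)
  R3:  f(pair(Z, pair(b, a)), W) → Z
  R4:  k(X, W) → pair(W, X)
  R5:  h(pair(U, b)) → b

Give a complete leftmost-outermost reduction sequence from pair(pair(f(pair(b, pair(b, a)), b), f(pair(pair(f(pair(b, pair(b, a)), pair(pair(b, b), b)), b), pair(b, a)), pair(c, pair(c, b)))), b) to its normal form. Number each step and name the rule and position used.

1. pair(pair(f(pair(b, pair(b, a)), b), f(pair(pair(f(pair(b, pair(b, a)), pair(pair(b, b), b)), b), pair(b, a)), pair(c, pair(c, b)))), b)  →  pair(pair(b, f(pair(pair(f(pair(b, pair(b, a)), pair(pair(b, b), b)), b), pair(b, a)), pair(c, pair(c, b)))), b)   [R3 at 1.1]
2. pair(pair(b, f(pair(pair(f(pair(b, pair(b, a)), pair(pair(b, b), b)), b), pair(b, a)), pair(c, pair(c, b)))), b)  →  pair(pair(b, pair(f(pair(b, pair(b, a)), pair(pair(b, b), b)), b)), b)   [R3 at 1.2]
3. pair(pair(b, pair(f(pair(b, pair(b, a)), pair(pair(b, b), b)), b)), b)  →  pair(pair(b, pair(b, b)), b)   [R3 at 1.2.1]

pair(pair(b, pair(b, b)), b)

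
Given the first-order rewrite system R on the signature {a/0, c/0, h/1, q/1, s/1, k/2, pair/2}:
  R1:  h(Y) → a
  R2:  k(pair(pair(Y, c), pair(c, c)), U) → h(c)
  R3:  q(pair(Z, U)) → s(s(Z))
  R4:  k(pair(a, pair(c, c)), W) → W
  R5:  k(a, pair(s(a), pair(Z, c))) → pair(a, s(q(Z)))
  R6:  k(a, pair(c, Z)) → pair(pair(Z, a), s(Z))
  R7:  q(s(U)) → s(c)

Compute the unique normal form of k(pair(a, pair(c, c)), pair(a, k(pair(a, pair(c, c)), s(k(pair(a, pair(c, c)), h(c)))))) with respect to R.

pair(a, s(a))

1. k(pair(a, pair(c, c)), pair(a, k(pair(a, pair(c, c)), s(k(pair(a, pair(c, c)), h(c))))))  →  pair(a, k(pair(a, pair(c, c)), s(k(pair(a, pair(c, c)), h(c)))))   [R4 at ε]
2. pair(a, k(pair(a, pair(c, c)), s(k(pair(a, pair(c, c)), h(c)))))  →  pair(a, s(k(pair(a, pair(c, c)), h(c))))   [R4 at 2]
3. pair(a, s(k(pair(a, pair(c, c)), h(c))))  →  pair(a, s(h(c)))   [R4 at 2.1]
4. pair(a, s(h(c)))  →  pair(a, s(a))   [R1 at 2.1]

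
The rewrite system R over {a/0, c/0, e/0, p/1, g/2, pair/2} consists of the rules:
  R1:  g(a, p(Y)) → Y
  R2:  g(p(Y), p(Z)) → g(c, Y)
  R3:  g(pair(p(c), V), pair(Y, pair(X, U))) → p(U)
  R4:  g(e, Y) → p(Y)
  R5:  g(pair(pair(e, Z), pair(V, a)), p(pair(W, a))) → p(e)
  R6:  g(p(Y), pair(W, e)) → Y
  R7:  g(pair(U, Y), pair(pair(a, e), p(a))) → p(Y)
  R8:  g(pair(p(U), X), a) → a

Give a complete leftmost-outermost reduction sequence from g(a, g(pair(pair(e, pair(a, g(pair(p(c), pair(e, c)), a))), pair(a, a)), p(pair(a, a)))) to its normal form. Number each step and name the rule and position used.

e

1. g(a, g(pair(pair(e, pair(a, g(pair(p(c), pair(e, c)), a))), pair(a, a)), p(pair(a, a))))  →  g(a, p(e))   [R5 at 2]
2. g(a, p(e))  →  e   [R1 at ε]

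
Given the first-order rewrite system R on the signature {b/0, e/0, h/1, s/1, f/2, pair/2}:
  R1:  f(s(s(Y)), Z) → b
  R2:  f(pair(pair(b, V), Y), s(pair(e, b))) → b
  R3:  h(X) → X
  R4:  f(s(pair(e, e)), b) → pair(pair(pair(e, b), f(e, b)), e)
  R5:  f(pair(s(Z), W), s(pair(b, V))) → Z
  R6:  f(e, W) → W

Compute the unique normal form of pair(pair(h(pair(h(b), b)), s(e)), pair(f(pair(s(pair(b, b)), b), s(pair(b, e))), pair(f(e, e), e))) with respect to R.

1. pair(pair(h(pair(h(b), b)), s(e)), pair(f(pair(s(pair(b, b)), b), s(pair(b, e))), pair(f(e, e), e)))  →  pair(pair(pair(h(b), b), s(e)), pair(f(pair(s(pair(b, b)), b), s(pair(b, e))), pair(f(e, e), e)))   [R3 at 1.1]
2. pair(pair(pair(h(b), b), s(e)), pair(f(pair(s(pair(b, b)), b), s(pair(b, e))), pair(f(e, e), e)))  →  pair(pair(pair(b, b), s(e)), pair(f(pair(s(pair(b, b)), b), s(pair(b, e))), pair(f(e, e), e)))   [R3 at 1.1.1]
3. pair(pair(pair(b, b), s(e)), pair(f(pair(s(pair(b, b)), b), s(pair(b, e))), pair(f(e, e), e)))  →  pair(pair(pair(b, b), s(e)), pair(pair(b, b), pair(f(e, e), e)))   [R5 at 2.1]
4. pair(pair(pair(b, b), s(e)), pair(pair(b, b), pair(f(e, e), e)))  →  pair(pair(pair(b, b), s(e)), pair(pair(b, b), pair(e, e)))   [R6 at 2.2.1]

pair(pair(pair(b, b), s(e)), pair(pair(b, b), pair(e, e)))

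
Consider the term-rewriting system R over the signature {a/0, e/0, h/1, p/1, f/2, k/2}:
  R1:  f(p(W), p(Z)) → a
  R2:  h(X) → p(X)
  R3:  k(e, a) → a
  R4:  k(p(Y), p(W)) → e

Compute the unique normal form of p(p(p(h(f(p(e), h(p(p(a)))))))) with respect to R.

p(p(p(p(a))))

1. p(p(p(h(f(p(e), h(p(p(a))))))))  →  p(p(p(p(f(p(e), h(p(p(a))))))))   [R2 at 1.1.1]
2. p(p(p(p(f(p(e), h(p(p(a))))))))  →  p(p(p(p(f(p(e), p(p(p(a))))))))   [R2 at 1.1.1.1.2]
3. p(p(p(p(f(p(e), p(p(p(a))))))))  →  p(p(p(p(a))))   [R1 at 1.1.1.1]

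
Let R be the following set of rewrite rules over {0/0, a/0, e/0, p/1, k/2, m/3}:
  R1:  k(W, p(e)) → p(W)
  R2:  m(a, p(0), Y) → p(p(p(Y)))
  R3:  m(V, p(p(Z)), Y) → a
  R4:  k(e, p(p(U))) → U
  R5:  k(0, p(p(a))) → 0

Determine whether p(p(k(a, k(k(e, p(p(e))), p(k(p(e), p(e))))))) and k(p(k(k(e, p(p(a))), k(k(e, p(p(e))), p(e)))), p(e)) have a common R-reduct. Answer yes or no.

yes — NF(t₁) = p(p(p(a))), NF(t₂) = p(p(p(a)))

Reduce t₁ = p(p(k(a, k(k(e, p(p(e))), p(k(p(e), p(e))))))):
1. p(p(k(a, k(k(e, p(p(e))), p(k(p(e), p(e)))))))  →  p(p(k(a, k(e, p(k(p(e), p(e)))))))   [R4 at 1.1.2.1]
2. p(p(k(a, k(e, p(k(p(e), p(e)))))))  →  p(p(k(a, k(e, p(p(p(e)))))))   [R1 at 1.1.2.2.1]
3. p(p(k(a, k(e, p(p(p(e)))))))  →  p(p(k(a, p(e))))   [R4 at 1.1.2]
4. p(p(k(a, p(e))))  →  p(p(p(a)))   [R1 at 1.1]

Reduce t₂ = k(p(k(k(e, p(p(a))), k(k(e, p(p(e))), p(e)))), p(e)):
1. k(p(k(k(e, p(p(a))), k(k(e, p(p(e))), p(e)))), p(e))  →  p(p(k(k(e, p(p(a))), k(k(e, p(p(e))), p(e)))))   [R1 at ε]
2. p(p(k(k(e, p(p(a))), k(k(e, p(p(e))), p(e)))))  →  p(p(k(a, k(k(e, p(p(e))), p(e)))))   [R4 at 1.1.1]
3. p(p(k(a, k(k(e, p(p(e))), p(e)))))  →  p(p(k(a, p(k(e, p(p(e)))))))   [R1 at 1.1.2]
4. p(p(k(a, p(k(e, p(p(e)))))))  →  p(p(k(a, p(e))))   [R4 at 1.1.2.1]
5. p(p(k(a, p(e))))  →  p(p(p(a)))   [R1 at 1.1]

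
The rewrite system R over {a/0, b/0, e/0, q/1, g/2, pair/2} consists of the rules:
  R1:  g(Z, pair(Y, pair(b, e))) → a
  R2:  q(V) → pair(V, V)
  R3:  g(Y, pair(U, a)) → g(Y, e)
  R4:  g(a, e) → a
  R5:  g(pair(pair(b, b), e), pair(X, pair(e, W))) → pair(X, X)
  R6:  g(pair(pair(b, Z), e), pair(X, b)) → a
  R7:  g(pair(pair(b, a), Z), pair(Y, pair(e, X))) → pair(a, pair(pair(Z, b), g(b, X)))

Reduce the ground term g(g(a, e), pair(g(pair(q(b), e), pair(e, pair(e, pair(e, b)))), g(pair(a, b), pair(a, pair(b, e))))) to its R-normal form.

a

1. g(g(a, e), pair(g(pair(q(b), e), pair(e, pair(e, pair(e, b)))), g(pair(a, b), pair(a, pair(b, e)))))  →  g(a, pair(g(pair(q(b), e), pair(e, pair(e, pair(e, b)))), g(pair(a, b), pair(a, pair(b, e)))))   [R4 at 1]
2. g(a, pair(g(pair(q(b), e), pair(e, pair(e, pair(e, b)))), g(pair(a, b), pair(a, pair(b, e)))))  →  g(a, pair(g(pair(pair(b, b), e), pair(e, pair(e, pair(e, b)))), g(pair(a, b), pair(a, pair(b, e)))))   [R2 at 2.1.1.1]
3. g(a, pair(g(pair(pair(b, b), e), pair(e, pair(e, pair(e, b)))), g(pair(a, b), pair(a, pair(b, e)))))  →  g(a, pair(pair(e, e), g(pair(a, b), pair(a, pair(b, e)))))   [R5 at 2.1]
4. g(a, pair(pair(e, e), g(pair(a, b), pair(a, pair(b, e)))))  →  g(a, pair(pair(e, e), a))   [R1 at 2.2]
5. g(a, pair(pair(e, e), a))  →  g(a, e)   [R3 at ε]
6. g(a, e)  →  a   [R4 at ε]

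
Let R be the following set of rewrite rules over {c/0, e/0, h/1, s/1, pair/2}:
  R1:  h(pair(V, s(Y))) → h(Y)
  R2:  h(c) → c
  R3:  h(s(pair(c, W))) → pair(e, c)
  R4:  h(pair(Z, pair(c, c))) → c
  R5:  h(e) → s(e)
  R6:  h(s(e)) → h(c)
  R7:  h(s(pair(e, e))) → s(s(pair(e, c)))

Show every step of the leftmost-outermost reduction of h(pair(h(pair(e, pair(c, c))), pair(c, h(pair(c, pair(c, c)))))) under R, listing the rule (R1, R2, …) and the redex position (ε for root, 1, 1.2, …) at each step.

c

1. h(pair(h(pair(e, pair(c, c))), pair(c, h(pair(c, pair(c, c))))))  →  h(pair(c, pair(c, h(pair(c, pair(c, c))))))   [R4 at 1.1]
2. h(pair(c, pair(c, h(pair(c, pair(c, c))))))  →  h(pair(c, pair(c, c)))   [R4 at 1.2.2]
3. h(pair(c, pair(c, c)))  →  c   [R4 at ε]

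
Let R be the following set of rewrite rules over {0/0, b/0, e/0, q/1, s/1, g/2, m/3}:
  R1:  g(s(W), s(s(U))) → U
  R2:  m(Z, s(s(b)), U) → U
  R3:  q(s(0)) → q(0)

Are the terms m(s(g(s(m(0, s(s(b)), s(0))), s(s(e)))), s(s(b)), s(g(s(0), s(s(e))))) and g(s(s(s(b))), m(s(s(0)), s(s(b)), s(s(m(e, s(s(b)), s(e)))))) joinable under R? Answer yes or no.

Reduce t₁ = m(s(g(s(m(0, s(s(b)), s(0))), s(s(e)))), s(s(b)), s(g(s(0), s(s(e))))):
1. m(s(g(s(m(0, s(s(b)), s(0))), s(s(e)))), s(s(b)), s(g(s(0), s(s(e)))))  →  s(g(s(0), s(s(e))))   [R2 at ε]
2. s(g(s(0), s(s(e))))  →  s(e)   [R1 at 1]

Reduce t₂ = g(s(s(s(b))), m(s(s(0)), s(s(b)), s(s(m(e, s(s(b)), s(e)))))):
1. g(s(s(s(b))), m(s(s(0)), s(s(b)), s(s(m(e, s(s(b)), s(e))))))  →  g(s(s(s(b))), s(s(m(e, s(s(b)), s(e)))))   [R2 at 2]
2. g(s(s(s(b))), s(s(m(e, s(s(b)), s(e)))))  →  m(e, s(s(b)), s(e))   [R1 at ε]
3. m(e, s(s(b)), s(e))  →  s(e)   [R2 at ε]

yes — NF(t₁) = s(e), NF(t₂) = s(e)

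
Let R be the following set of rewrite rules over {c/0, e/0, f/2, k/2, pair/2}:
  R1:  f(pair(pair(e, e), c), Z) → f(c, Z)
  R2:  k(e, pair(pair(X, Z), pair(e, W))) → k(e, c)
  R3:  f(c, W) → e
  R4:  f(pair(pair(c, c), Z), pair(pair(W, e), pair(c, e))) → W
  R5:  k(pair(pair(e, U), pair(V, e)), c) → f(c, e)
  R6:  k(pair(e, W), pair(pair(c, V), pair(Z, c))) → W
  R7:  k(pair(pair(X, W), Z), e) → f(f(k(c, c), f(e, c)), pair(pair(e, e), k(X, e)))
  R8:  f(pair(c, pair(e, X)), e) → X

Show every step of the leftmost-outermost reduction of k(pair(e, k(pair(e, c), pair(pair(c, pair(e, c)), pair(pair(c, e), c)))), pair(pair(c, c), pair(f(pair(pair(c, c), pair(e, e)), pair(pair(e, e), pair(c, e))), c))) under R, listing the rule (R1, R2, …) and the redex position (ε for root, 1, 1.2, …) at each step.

c

1. k(pair(e, k(pair(e, c), pair(pair(c, pair(e, c)), pair(pair(c, e), c)))), pair(pair(c, c), pair(f(pair(pair(c, c), pair(e, e)), pair(pair(e, e), pair(c, e))), c)))  →  k(pair(e, c), pair(pair(c, pair(e, c)), pair(pair(c, e), c)))   [R6 at ε]
2. k(pair(e, c), pair(pair(c, pair(e, c)), pair(pair(c, e), c)))  →  c   [R6 at ε]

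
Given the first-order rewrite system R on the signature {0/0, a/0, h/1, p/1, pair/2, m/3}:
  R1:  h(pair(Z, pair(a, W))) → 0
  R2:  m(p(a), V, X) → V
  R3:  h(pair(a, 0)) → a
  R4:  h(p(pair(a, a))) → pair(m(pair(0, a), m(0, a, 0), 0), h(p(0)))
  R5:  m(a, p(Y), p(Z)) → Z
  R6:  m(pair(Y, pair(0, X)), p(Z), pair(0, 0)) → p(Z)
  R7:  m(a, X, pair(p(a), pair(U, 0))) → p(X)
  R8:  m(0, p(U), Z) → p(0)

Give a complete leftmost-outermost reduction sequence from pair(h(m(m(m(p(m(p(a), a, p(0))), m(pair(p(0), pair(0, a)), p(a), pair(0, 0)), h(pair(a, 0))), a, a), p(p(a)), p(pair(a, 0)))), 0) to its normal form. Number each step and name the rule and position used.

1. pair(h(m(m(m(p(m(p(a), a, p(0))), m(pair(p(0), pair(0, a)), p(a), pair(0, 0)), h(pair(a, 0))), a, a), p(p(a)), p(pair(a, 0)))), 0)  →  pair(h(m(m(m(p(a), m(pair(p(0), pair(0, a)), p(a), pair(0, 0)), h(pair(a, 0))), a, a), p(p(a)), p(pair(a, 0)))), 0)   [R2 at 1.1.1.1.1.1]
2. pair(h(m(m(m(p(a), m(pair(p(0), pair(0, a)), p(a), pair(0, 0)), h(pair(a, 0))), a, a), p(p(a)), p(pair(a, 0)))), 0)  →  pair(h(m(m(m(pair(p(0), pair(0, a)), p(a), pair(0, 0)), a, a), p(p(a)), p(pair(a, 0)))), 0)   [R2 at 1.1.1.1]
3. pair(h(m(m(m(pair(p(0), pair(0, a)), p(a), pair(0, 0)), a, a), p(p(a)), p(pair(a, 0)))), 0)  →  pair(h(m(m(p(a), a, a), p(p(a)), p(pair(a, 0)))), 0)   [R6 at 1.1.1.1]
4. pair(h(m(m(p(a), a, a), p(p(a)), p(pair(a, 0)))), 0)  →  pair(h(m(a, p(p(a)), p(pair(a, 0)))), 0)   [R2 at 1.1.1]
5. pair(h(m(a, p(p(a)), p(pair(a, 0)))), 0)  →  pair(h(pair(a, 0)), 0)   [R5 at 1.1]
6. pair(h(pair(a, 0)), 0)  →  pair(a, 0)   [R3 at 1]

pair(a, 0)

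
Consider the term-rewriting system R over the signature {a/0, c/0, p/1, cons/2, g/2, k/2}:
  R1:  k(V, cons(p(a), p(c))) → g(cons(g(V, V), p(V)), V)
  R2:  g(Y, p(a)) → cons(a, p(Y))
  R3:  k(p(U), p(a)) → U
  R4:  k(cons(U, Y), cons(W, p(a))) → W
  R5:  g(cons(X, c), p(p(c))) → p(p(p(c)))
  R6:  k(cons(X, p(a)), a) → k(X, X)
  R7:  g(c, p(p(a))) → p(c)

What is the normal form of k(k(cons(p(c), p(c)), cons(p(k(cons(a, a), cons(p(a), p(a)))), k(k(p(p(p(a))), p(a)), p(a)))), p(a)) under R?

1. k(k(cons(p(c), p(c)), cons(p(k(cons(a, a), cons(p(a), p(a)))), k(k(p(p(p(a))), p(a)), p(a)))), p(a))  →  k(k(cons(p(c), p(c)), cons(p(p(a)), k(k(p(p(p(a))), p(a)), p(a)))), p(a))   [R4 at 1.2.1.1]
2. k(k(cons(p(c), p(c)), cons(p(p(a)), k(k(p(p(p(a))), p(a)), p(a)))), p(a))  →  k(k(cons(p(c), p(c)), cons(p(p(a)), k(p(p(a)), p(a)))), p(a))   [R3 at 1.2.2.1]
3. k(k(cons(p(c), p(c)), cons(p(p(a)), k(p(p(a)), p(a)))), p(a))  →  k(k(cons(p(c), p(c)), cons(p(p(a)), p(a))), p(a))   [R3 at 1.2.2]
4. k(k(cons(p(c), p(c)), cons(p(p(a)), p(a))), p(a))  →  k(p(p(a)), p(a))   [R4 at 1]
5. k(p(p(a)), p(a))  →  p(a)   [R3 at ε]

p(a)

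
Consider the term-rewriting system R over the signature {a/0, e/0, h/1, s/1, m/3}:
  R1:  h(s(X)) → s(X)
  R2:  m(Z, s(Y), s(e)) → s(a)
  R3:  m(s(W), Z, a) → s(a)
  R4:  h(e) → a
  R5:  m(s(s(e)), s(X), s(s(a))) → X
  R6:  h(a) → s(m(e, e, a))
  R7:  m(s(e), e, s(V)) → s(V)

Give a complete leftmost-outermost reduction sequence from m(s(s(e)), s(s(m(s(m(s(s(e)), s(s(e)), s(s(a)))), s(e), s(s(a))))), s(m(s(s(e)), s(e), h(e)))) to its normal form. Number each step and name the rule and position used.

1. m(s(s(e)), s(s(m(s(m(s(s(e)), s(s(e)), s(s(a)))), s(e), s(s(a))))), s(m(s(s(e)), s(e), h(e))))  →  m(s(s(e)), s(s(m(s(s(e)), s(e), s(s(a))))), s(m(s(s(e)), s(e), h(e))))   [R5 at 2.1.1.1.1]
2. m(s(s(e)), s(s(m(s(s(e)), s(e), s(s(a))))), s(m(s(s(e)), s(e), h(e))))  →  m(s(s(e)), s(s(e)), s(m(s(s(e)), s(e), h(e))))   [R5 at 2.1.1]
3. m(s(s(e)), s(s(e)), s(m(s(s(e)), s(e), h(e))))  →  m(s(s(e)), s(s(e)), s(m(s(s(e)), s(e), a)))   [R4 at 3.1.3]
4. m(s(s(e)), s(s(e)), s(m(s(s(e)), s(e), a)))  →  m(s(s(e)), s(s(e)), s(s(a)))   [R3 at 3.1]
5. m(s(s(e)), s(s(e)), s(s(a)))  →  s(e)   [R5 at ε]

s(e)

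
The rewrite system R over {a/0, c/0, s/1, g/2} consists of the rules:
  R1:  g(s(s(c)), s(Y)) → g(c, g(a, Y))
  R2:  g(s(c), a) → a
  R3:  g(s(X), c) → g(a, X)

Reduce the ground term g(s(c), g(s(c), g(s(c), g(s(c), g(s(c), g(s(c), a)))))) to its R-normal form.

a

1. g(s(c), g(s(c), g(s(c), g(s(c), g(s(c), g(s(c), a))))))  →  g(s(c), g(s(c), g(s(c), g(s(c), g(s(c), a)))))   [R2 at 2.2.2.2.2]
2. g(s(c), g(s(c), g(s(c), g(s(c), g(s(c), a)))))  →  g(s(c), g(s(c), g(s(c), g(s(c), a))))   [R2 at 2.2.2.2]
3. g(s(c), g(s(c), g(s(c), g(s(c), a))))  →  g(s(c), g(s(c), g(s(c), a)))   [R2 at 2.2.2]
4. g(s(c), g(s(c), g(s(c), a)))  →  g(s(c), g(s(c), a))   [R2 at 2.2]
5. g(s(c), g(s(c), a))  →  g(s(c), a)   [R2 at 2]
6. g(s(c), a)  →  a   [R2 at ε]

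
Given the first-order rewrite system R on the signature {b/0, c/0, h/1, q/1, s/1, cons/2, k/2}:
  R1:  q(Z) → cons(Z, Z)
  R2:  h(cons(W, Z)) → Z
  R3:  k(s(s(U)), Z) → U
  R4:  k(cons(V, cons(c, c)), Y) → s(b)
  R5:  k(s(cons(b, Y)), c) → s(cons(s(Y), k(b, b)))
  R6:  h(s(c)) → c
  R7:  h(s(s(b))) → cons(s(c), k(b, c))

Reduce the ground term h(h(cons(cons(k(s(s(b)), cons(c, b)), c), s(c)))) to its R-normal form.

1. h(h(cons(cons(k(s(s(b)), cons(c, b)), c), s(c))))  →  h(s(c))   [R2 at 1]
2. h(s(c))  →  c   [R6 at ε]

c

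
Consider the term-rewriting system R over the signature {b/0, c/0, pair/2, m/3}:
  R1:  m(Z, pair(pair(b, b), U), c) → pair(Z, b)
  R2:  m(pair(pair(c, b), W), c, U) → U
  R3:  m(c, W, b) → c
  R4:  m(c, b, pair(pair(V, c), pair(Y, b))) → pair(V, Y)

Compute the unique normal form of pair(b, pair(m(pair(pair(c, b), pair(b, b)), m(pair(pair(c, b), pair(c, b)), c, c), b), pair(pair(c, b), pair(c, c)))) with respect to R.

1. pair(b, pair(m(pair(pair(c, b), pair(b, b)), m(pair(pair(c, b), pair(c, b)), c, c), b), pair(pair(c, b), pair(c, c))))  →  pair(b, pair(m(pair(pair(c, b), pair(b, b)), c, b), pair(pair(c, b), pair(c, c))))   [R2 at 2.1.2]
2. pair(b, pair(m(pair(pair(c, b), pair(b, b)), c, b), pair(pair(c, b), pair(c, c))))  →  pair(b, pair(b, pair(pair(c, b), pair(c, c))))   [R2 at 2.1]

pair(b, pair(b, pair(pair(c, b), pair(c, c))))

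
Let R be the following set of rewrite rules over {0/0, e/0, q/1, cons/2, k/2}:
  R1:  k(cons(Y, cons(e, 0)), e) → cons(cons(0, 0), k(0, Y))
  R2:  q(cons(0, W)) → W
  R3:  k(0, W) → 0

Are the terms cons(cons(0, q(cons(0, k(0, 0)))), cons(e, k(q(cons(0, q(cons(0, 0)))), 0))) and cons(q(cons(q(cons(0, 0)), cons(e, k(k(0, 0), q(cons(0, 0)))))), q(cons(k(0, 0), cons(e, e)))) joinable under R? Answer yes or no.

Reduce t₁ = cons(cons(0, q(cons(0, k(0, 0)))), cons(e, k(q(cons(0, q(cons(0, 0)))), 0))):
1. cons(cons(0, q(cons(0, k(0, 0)))), cons(e, k(q(cons(0, q(cons(0, 0)))), 0)))  →  cons(cons(0, k(0, 0)), cons(e, k(q(cons(0, q(cons(0, 0)))), 0)))   [R2 at 1.2]
2. cons(cons(0, k(0, 0)), cons(e, k(q(cons(0, q(cons(0, 0)))), 0)))  →  cons(cons(0, 0), cons(e, k(q(cons(0, q(cons(0, 0)))), 0)))   [R3 at 1.2]
3. cons(cons(0, 0), cons(e, k(q(cons(0, q(cons(0, 0)))), 0)))  →  cons(cons(0, 0), cons(e, k(q(cons(0, 0)), 0)))   [R2 at 2.2.1]
4. cons(cons(0, 0), cons(e, k(q(cons(0, 0)), 0)))  →  cons(cons(0, 0), cons(e, k(0, 0)))   [R2 at 2.2.1]
5. cons(cons(0, 0), cons(e, k(0, 0)))  →  cons(cons(0, 0), cons(e, 0))   [R3 at 2.2]

Reduce t₂ = cons(q(cons(q(cons(0, 0)), cons(e, k(k(0, 0), q(cons(0, 0)))))), q(cons(k(0, 0), cons(e, e)))):
1. cons(q(cons(q(cons(0, 0)), cons(e, k(k(0, 0), q(cons(0, 0)))))), q(cons(k(0, 0), cons(e, e))))  →  cons(q(cons(0, cons(e, k(k(0, 0), q(cons(0, 0)))))), q(cons(k(0, 0), cons(e, e))))   [R2 at 1.1.1]
2. cons(q(cons(0, cons(e, k(k(0, 0), q(cons(0, 0)))))), q(cons(k(0, 0), cons(e, e))))  →  cons(cons(e, k(k(0, 0), q(cons(0, 0)))), q(cons(k(0, 0), cons(e, e))))   [R2 at 1]
3. cons(cons(e, k(k(0, 0), q(cons(0, 0)))), q(cons(k(0, 0), cons(e, e))))  →  cons(cons(e, k(0, q(cons(0, 0)))), q(cons(k(0, 0), cons(e, e))))   [R3 at 1.2.1]
4. cons(cons(e, k(0, q(cons(0, 0)))), q(cons(k(0, 0), cons(e, e))))  →  cons(cons(e, 0), q(cons(k(0, 0), cons(e, e))))   [R3 at 1.2]
5. cons(cons(e, 0), q(cons(k(0, 0), cons(e, e))))  →  cons(cons(e, 0), q(cons(0, cons(e, e))))   [R3 at 2.1.1]
6. cons(cons(e, 0), q(cons(0, cons(e, e))))  →  cons(cons(e, 0), cons(e, e))   [R2 at 2]

no — NF(t₁) = cons(cons(0, 0), cons(e, 0)), NF(t₂) = cons(cons(e, 0), cons(e, e))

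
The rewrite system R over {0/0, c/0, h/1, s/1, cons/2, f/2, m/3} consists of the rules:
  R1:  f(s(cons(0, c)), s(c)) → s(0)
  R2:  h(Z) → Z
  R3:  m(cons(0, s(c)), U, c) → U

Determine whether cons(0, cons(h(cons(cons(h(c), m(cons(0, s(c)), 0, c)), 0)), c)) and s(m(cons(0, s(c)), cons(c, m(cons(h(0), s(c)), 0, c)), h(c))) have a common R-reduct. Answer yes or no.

Reduce t₁ = cons(0, cons(h(cons(cons(h(c), m(cons(0, s(c)), 0, c)), 0)), c)):
1. cons(0, cons(h(cons(cons(h(c), m(cons(0, s(c)), 0, c)), 0)), c))  →  cons(0, cons(cons(cons(h(c), m(cons(0, s(c)), 0, c)), 0), c))   [R2 at 2.1]
2. cons(0, cons(cons(cons(h(c), m(cons(0, s(c)), 0, c)), 0), c))  →  cons(0, cons(cons(cons(c, m(cons(0, s(c)), 0, c)), 0), c))   [R2 at 2.1.1.1]
3. cons(0, cons(cons(cons(c, m(cons(0, s(c)), 0, c)), 0), c))  →  cons(0, cons(cons(cons(c, 0), 0), c))   [R3 at 2.1.1.2]

Reduce t₂ = s(m(cons(0, s(c)), cons(c, m(cons(h(0), s(c)), 0, c)), h(c))):
1. s(m(cons(0, s(c)), cons(c, m(cons(h(0), s(c)), 0, c)), h(c)))  →  s(m(cons(0, s(c)), cons(c, m(cons(0, s(c)), 0, c)), h(c)))   [R2 at 1.2.2.1.1]
2. s(m(cons(0, s(c)), cons(c, m(cons(0, s(c)), 0, c)), h(c)))  →  s(m(cons(0, s(c)), cons(c, 0), h(c)))   [R3 at 1.2.2]
3. s(m(cons(0, s(c)), cons(c, 0), h(c)))  →  s(m(cons(0, s(c)), cons(c, 0), c))   [R2 at 1.3]
4. s(m(cons(0, s(c)), cons(c, 0), c))  →  s(cons(c, 0))   [R3 at 1]

no — NF(t₁) = cons(0, cons(cons(cons(c, 0), 0), c)), NF(t₂) = s(cons(c, 0))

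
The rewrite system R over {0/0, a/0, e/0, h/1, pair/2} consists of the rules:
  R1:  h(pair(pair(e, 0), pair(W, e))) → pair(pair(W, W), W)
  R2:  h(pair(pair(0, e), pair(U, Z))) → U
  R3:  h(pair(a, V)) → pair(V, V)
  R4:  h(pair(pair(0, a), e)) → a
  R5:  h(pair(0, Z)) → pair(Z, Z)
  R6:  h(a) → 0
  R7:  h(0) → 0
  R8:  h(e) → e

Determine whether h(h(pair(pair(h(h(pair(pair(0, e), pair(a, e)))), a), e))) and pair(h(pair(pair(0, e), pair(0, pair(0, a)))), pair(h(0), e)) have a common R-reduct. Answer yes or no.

Reduce t₁ = h(h(pair(pair(h(h(pair(pair(0, e), pair(a, e)))), a), e))):
1. h(h(pair(pair(h(h(pair(pair(0, e), pair(a, e)))), a), e)))  →  h(h(pair(pair(h(a), a), e)))   [R2 at 1.1.1.1.1]
2. h(h(pair(pair(h(a), a), e)))  →  h(h(pair(pair(0, a), e)))   [R6 at 1.1.1.1]
3. h(h(pair(pair(0, a), e)))  →  h(a)   [R4 at 1]
4. h(a)  →  0   [R6 at ε]

Reduce t₂ = pair(h(pair(pair(0, e), pair(0, pair(0, a)))), pair(h(0), e)):
1. pair(h(pair(pair(0, e), pair(0, pair(0, a)))), pair(h(0), e))  →  pair(0, pair(h(0), e))   [R2 at 1]
2. pair(0, pair(h(0), e))  →  pair(0, pair(0, e))   [R7 at 2.1]

no — NF(t₁) = 0, NF(t₂) = pair(0, pair(0, e))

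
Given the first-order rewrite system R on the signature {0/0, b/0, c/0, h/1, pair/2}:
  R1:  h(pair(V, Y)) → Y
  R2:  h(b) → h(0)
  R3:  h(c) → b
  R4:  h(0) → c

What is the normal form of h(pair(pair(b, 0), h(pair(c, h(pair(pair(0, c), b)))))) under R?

1. h(pair(pair(b, 0), h(pair(c, h(pair(pair(0, c), b))))))  →  h(pair(c, h(pair(pair(0, c), b))))   [R1 at ε]
2. h(pair(c, h(pair(pair(0, c), b))))  →  h(pair(pair(0, c), b))   [R1 at ε]
3. h(pair(pair(0, c), b))  →  b   [R1 at ε]

b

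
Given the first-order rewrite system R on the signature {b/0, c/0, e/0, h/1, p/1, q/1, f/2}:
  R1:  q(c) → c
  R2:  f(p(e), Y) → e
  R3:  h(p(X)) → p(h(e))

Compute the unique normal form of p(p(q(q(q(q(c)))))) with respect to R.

p(p(c))

1. p(p(q(q(q(q(c))))))  →  p(p(q(q(q(c)))))   [R1 at 1.1.1.1.1]
2. p(p(q(q(q(c)))))  →  p(p(q(q(c))))   [R1 at 1.1.1.1]
3. p(p(q(q(c))))  →  p(p(q(c)))   [R1 at 1.1.1]
4. p(p(q(c)))  →  p(p(c))   [R1 at 1.1]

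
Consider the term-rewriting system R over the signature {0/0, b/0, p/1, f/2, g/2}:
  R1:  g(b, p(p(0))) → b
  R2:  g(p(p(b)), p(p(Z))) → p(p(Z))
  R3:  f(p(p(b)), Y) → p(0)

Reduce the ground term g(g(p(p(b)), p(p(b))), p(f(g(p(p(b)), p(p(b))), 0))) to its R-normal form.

p(p(0))

1. g(g(p(p(b)), p(p(b))), p(f(g(p(p(b)), p(p(b))), 0)))  →  g(p(p(b)), p(f(g(p(p(b)), p(p(b))), 0)))   [R2 at 1]
2. g(p(p(b)), p(f(g(p(p(b)), p(p(b))), 0)))  →  g(p(p(b)), p(f(p(p(b)), 0)))   [R2 at 2.1.1]
3. g(p(p(b)), p(f(p(p(b)), 0)))  →  g(p(p(b)), p(p(0)))   [R3 at 2.1]
4. g(p(p(b)), p(p(0)))  →  p(p(0))   [R2 at ε]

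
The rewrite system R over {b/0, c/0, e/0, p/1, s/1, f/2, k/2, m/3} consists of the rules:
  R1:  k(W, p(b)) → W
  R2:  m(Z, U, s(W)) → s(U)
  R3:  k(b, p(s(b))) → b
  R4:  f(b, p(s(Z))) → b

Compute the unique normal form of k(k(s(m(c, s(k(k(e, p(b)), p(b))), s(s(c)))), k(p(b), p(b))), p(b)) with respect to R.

1. k(k(s(m(c, s(k(k(e, p(b)), p(b))), s(s(c)))), k(p(b), p(b))), p(b))  →  k(s(m(c, s(k(k(e, p(b)), p(b))), s(s(c)))), k(p(b), p(b)))   [R1 at ε]
2. k(s(m(c, s(k(k(e, p(b)), p(b))), s(s(c)))), k(p(b), p(b)))  →  k(s(s(s(k(k(e, p(b)), p(b))))), k(p(b), p(b)))   [R2 at 1.1]
3. k(s(s(s(k(k(e, p(b)), p(b))))), k(p(b), p(b)))  →  k(s(s(s(k(e, p(b))))), k(p(b), p(b)))   [R1 at 1.1.1.1]
4. k(s(s(s(k(e, p(b))))), k(p(b), p(b)))  →  k(s(s(s(e))), k(p(b), p(b)))   [R1 at 1.1.1.1]
5. k(s(s(s(e))), k(p(b), p(b)))  →  k(s(s(s(e))), p(b))   [R1 at 2]
6. k(s(s(s(e))), p(b))  →  s(s(s(e)))   [R1 at ε]

s(s(s(e)))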